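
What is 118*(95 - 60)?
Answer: 4130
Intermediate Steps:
118*(95 - 60) = 118*35 = 4130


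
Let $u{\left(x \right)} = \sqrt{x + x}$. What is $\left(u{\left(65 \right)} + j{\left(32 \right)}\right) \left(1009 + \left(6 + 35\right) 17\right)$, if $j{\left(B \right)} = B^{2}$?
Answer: $1746944 + 1706 \sqrt{130} \approx 1.7664 \cdot 10^{6}$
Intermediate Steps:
$u{\left(x \right)} = \sqrt{2} \sqrt{x}$ ($u{\left(x \right)} = \sqrt{2 x} = \sqrt{2} \sqrt{x}$)
$\left(u{\left(65 \right)} + j{\left(32 \right)}\right) \left(1009 + \left(6 + 35\right) 17\right) = \left(\sqrt{2} \sqrt{65} + 32^{2}\right) \left(1009 + \left(6 + 35\right) 17\right) = \left(\sqrt{130} + 1024\right) \left(1009 + 41 \cdot 17\right) = \left(1024 + \sqrt{130}\right) \left(1009 + 697\right) = \left(1024 + \sqrt{130}\right) 1706 = 1746944 + 1706 \sqrt{130}$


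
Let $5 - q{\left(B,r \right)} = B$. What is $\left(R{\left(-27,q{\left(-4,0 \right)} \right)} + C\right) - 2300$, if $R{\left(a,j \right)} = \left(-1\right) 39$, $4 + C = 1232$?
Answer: $-1111$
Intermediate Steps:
$C = 1228$ ($C = -4 + 1232 = 1228$)
$q{\left(B,r \right)} = 5 - B$
$R{\left(a,j \right)} = -39$
$\left(R{\left(-27,q{\left(-4,0 \right)} \right)} + C\right) - 2300 = \left(-39 + 1228\right) - 2300 = 1189 - 2300 = -1111$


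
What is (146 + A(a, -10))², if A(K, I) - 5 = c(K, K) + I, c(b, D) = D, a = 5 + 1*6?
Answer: 23104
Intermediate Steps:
a = 11 (a = 5 + 6 = 11)
A(K, I) = 5 + I + K (A(K, I) = 5 + (K + I) = 5 + (I + K) = 5 + I + K)
(146 + A(a, -10))² = (146 + (5 - 10 + 11))² = (146 + 6)² = 152² = 23104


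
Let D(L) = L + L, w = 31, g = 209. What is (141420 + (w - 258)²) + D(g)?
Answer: 193367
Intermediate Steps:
D(L) = 2*L
(141420 + (w - 258)²) + D(g) = (141420 + (31 - 258)²) + 2*209 = (141420 + (-227)²) + 418 = (141420 + 51529) + 418 = 192949 + 418 = 193367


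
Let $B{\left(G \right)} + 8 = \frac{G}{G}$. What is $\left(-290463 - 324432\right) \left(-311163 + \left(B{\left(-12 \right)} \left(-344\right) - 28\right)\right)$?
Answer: $189869122785$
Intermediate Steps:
$B{\left(G \right)} = -7$ ($B{\left(G \right)} = -8 + \frac{G}{G} = -8 + 1 = -7$)
$\left(-290463 - 324432\right) \left(-311163 + \left(B{\left(-12 \right)} \left(-344\right) - 28\right)\right) = \left(-290463 - 324432\right) \left(-311163 - -2380\right) = - 614895 \left(-311163 + \left(2408 - 28\right)\right) = - 614895 \left(-311163 + 2380\right) = \left(-614895\right) \left(-308783\right) = 189869122785$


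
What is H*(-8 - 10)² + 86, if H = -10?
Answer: -3154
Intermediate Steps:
H*(-8 - 10)² + 86 = -10*(-8 - 10)² + 86 = -10*(-18)² + 86 = -10*324 + 86 = -3240 + 86 = -3154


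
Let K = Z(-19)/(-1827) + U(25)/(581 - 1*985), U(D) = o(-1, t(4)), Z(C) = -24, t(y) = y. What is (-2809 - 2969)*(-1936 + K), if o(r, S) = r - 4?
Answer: 458695600497/41006 ≈ 1.1186e+7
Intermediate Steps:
o(r, S) = -4 + r
U(D) = -5 (U(D) = -4 - 1 = -5)
K = 6277/246036 (K = -24/(-1827) - 5/(581 - 1*985) = -24*(-1/1827) - 5/(581 - 985) = 8/609 - 5/(-404) = 8/609 - 5*(-1/404) = 8/609 + 5/404 = 6277/246036 ≈ 0.025513)
(-2809 - 2969)*(-1936 + K) = (-2809 - 2969)*(-1936 + 6277/246036) = -5778*(-476319419/246036) = 458695600497/41006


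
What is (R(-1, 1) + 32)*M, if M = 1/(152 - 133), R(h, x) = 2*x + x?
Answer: 35/19 ≈ 1.8421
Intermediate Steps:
R(h, x) = 3*x
M = 1/19 ≈ 0.052632
(R(-1, 1) + 32)*M = (3*1 + 32)*(1/19) = (3 + 32)*(1/19) = 35*(1/19) = 35/19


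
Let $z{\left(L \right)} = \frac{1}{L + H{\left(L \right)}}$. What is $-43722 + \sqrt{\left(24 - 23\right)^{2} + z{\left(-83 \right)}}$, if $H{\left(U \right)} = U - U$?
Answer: $-43722 + \frac{\sqrt{6806}}{83} \approx -43721.0$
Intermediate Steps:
$H{\left(U \right)} = 0$
$z{\left(L \right)} = \frac{1}{L}$ ($z{\left(L \right)} = \frac{1}{L + 0} = \frac{1}{L}$)
$-43722 + \sqrt{\left(24 - 23\right)^{2} + z{\left(-83 \right)}} = -43722 + \sqrt{\left(24 - 23\right)^{2} + \frac{1}{-83}} = -43722 + \sqrt{1^{2} - \frac{1}{83}} = -43722 + \sqrt{1 - \frac{1}{83}} = -43722 + \sqrt{\frac{82}{83}} = -43722 + \frac{\sqrt{6806}}{83}$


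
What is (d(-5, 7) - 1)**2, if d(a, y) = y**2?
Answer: 2304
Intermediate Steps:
(d(-5, 7) - 1)**2 = (7**2 - 1)**2 = (49 - 1)**2 = 48**2 = 2304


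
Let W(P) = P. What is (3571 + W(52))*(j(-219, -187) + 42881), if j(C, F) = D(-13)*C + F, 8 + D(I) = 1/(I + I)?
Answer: 4187517745/26 ≈ 1.6106e+8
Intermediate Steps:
D(I) = -8 + 1/(2*I) (D(I) = -8 + 1/(I + I) = -8 + 1/(2*I))
j(C, F) = F - 209*C/26 (j(C, F) = (-8 + (1/2)/(-13))*C + F = (-8 + (1/2)*(-1/13))*C + F = (-8 - 1/26)*C + F = -209*C/26 + F = F - 209*C/26)
(3571 + W(52))*(j(-219, -187) + 42881) = (3571 + 52)*((-187 - 209/26*(-219)) + 42881) = 3623*((-187 + 45771/26) + 42881) = 3623*(40909/26 + 42881) = 3623*(1155815/26) = 4187517745/26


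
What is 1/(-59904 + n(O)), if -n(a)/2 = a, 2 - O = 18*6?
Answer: -1/59692 ≈ -1.6753e-5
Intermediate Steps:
O = -106 (O = 2 - 18*6 = 2 - 1*108 = 2 - 108 = -106)
n(a) = -2*a
1/(-59904 + n(O)) = 1/(-59904 - 2*(-106)) = 1/(-59904 + 212) = 1/(-59692) = -1/59692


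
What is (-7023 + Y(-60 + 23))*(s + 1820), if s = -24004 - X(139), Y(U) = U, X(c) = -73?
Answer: 156103660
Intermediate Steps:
s = -23931 (s = -24004 - 1*(-73) = -24004 + 73 = -23931)
(-7023 + Y(-60 + 23))*(s + 1820) = (-7023 + (-60 + 23))*(-23931 + 1820) = (-7023 - 37)*(-22111) = -7060*(-22111) = 156103660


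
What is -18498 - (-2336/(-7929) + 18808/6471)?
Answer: -35158147010/1900317 ≈ -18501.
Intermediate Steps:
-18498 - (-2336/(-7929) + 18808/6471) = -18498 - (-2336*(-1/7929) + 18808*(1/6471)) = -18498 - (2336/7929 + 18808/6471) = -18498 - 1*6083144/1900317 = -18498 - 6083144/1900317 = -35158147010/1900317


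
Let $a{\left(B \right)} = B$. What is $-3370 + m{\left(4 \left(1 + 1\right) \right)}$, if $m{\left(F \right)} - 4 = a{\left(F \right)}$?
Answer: $-3358$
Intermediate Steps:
$m{\left(F \right)} = 4 + F$
$-3370 + m{\left(4 \left(1 + 1\right) \right)} = -3370 + \left(4 + 4 \left(1 + 1\right)\right) = -3370 + \left(4 + 4 \cdot 2\right) = -3370 + \left(4 + 8\right) = -3370 + 12 = -3358$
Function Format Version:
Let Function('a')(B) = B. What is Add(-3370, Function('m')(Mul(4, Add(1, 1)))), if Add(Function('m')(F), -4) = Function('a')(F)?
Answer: -3358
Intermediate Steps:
Function('m')(F) = Add(4, F)
Add(-3370, Function('m')(Mul(4, Add(1, 1)))) = Add(-3370, Add(4, Mul(4, Add(1, 1)))) = Add(-3370, Add(4, Mul(4, 2))) = Add(-3370, Add(4, 8)) = Add(-3370, 12) = -3358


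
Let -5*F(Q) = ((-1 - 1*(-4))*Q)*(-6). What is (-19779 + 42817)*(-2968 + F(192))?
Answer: -262264592/5 ≈ -5.2453e+7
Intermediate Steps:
F(Q) = 18*Q/5 (F(Q) = -(-1 - 1*(-4))*Q*(-6)/5 = -(-1 + 4)*Q*(-6)/5 = -3*Q*(-6)/5 = -(-18)*Q/5 = 18*Q/5)
(-19779 + 42817)*(-2968 + F(192)) = (-19779 + 42817)*(-2968 + (18/5)*192) = 23038*(-2968 + 3456/5) = 23038*(-11384/5) = -262264592/5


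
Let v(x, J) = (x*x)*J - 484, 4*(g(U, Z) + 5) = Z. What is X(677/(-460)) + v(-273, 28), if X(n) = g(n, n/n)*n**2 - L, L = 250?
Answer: 1765647710949/846400 ≈ 2.0861e+6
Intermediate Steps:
g(U, Z) = -5 + Z/4
v(x, J) = -484 + J*x**2 (v(x, J) = x**2*J - 484 = J*x**2 - 484 = -484 + J*x**2)
X(n) = -250 - 19*n**2/4 (X(n) = (-5 + (n/n)/4)*n**2 - 1*250 = (-5 + (1/4)*1)*n**2 - 250 = (-5 + 1/4)*n**2 - 250 = -19*n**2/4 - 250 = -250 - 19*n**2/4)
X(677/(-460)) + v(-273, 28) = (-250 - 19*(677/(-460))**2/4) + (-484 + 28*(-273)**2) = (-250 - 19*(677*(-1/460))**2/4) + (-484 + 28*74529) = (-250 - 19*(-677/460)**2/4) + (-484 + 2086812) = (-250 - 19/4*458329/211600) + 2086328 = (-250 - 8708251/846400) + 2086328 = -220308251/846400 + 2086328 = 1765647710949/846400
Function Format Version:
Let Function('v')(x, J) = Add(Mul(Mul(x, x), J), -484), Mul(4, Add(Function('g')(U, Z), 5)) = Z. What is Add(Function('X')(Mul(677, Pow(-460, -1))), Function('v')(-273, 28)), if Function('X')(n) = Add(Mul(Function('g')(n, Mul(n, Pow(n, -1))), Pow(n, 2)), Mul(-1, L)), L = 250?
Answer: Rational(1765647710949, 846400) ≈ 2.0861e+6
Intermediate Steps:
Function('g')(U, Z) = Add(-5, Mul(Rational(1, 4), Z))
Function('v')(x, J) = Add(-484, Mul(J, Pow(x, 2))) (Function('v')(x, J) = Add(Mul(Pow(x, 2), J), -484) = Add(Mul(J, Pow(x, 2)), -484) = Add(-484, Mul(J, Pow(x, 2))))
Function('X')(n) = Add(-250, Mul(Rational(-19, 4), Pow(n, 2))) (Function('X')(n) = Add(Mul(Add(-5, Mul(Rational(1, 4), Mul(n, Pow(n, -1)))), Pow(n, 2)), Mul(-1, 250)) = Add(Mul(Add(-5, Mul(Rational(1, 4), 1)), Pow(n, 2)), -250) = Add(Mul(Add(-5, Rational(1, 4)), Pow(n, 2)), -250) = Add(Mul(Rational(-19, 4), Pow(n, 2)), -250) = Add(-250, Mul(Rational(-19, 4), Pow(n, 2))))
Add(Function('X')(Mul(677, Pow(-460, -1))), Function('v')(-273, 28)) = Add(Add(-250, Mul(Rational(-19, 4), Pow(Mul(677, Pow(-460, -1)), 2))), Add(-484, Mul(28, Pow(-273, 2)))) = Add(Add(-250, Mul(Rational(-19, 4), Pow(Mul(677, Rational(-1, 460)), 2))), Add(-484, Mul(28, 74529))) = Add(Add(-250, Mul(Rational(-19, 4), Pow(Rational(-677, 460), 2))), Add(-484, 2086812)) = Add(Add(-250, Mul(Rational(-19, 4), Rational(458329, 211600))), 2086328) = Add(Add(-250, Rational(-8708251, 846400)), 2086328) = Add(Rational(-220308251, 846400), 2086328) = Rational(1765647710949, 846400)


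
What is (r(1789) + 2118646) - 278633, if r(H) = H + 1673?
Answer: 1843475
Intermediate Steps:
r(H) = 1673 + H
(r(1789) + 2118646) - 278633 = ((1673 + 1789) + 2118646) - 278633 = (3462 + 2118646) - 278633 = 2122108 - 278633 = 1843475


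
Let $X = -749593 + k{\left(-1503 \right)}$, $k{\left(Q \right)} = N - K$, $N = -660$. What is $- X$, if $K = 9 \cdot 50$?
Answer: $750703$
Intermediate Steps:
$K = 450$
$k{\left(Q \right)} = -1110$ ($k{\left(Q \right)} = -660 - 450 = -1110$)
$X = -750703$ ($X = -749593 - 1110 = -750703$)
$- X = \left(-1\right) \left(-750703\right) = 750703$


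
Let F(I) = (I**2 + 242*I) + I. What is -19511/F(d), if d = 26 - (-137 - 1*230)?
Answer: -19511/249948 ≈ -0.078060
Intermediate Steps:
d = 393 (d = 26 - (-137 - 230) = 26 - 1*(-367) = 26 + 367 = 393)
F(I) = I**2 + 243*I
-19511/F(d) = -19511*1/(393*(243 + 393)) = -19511/(393*636) = -19511/249948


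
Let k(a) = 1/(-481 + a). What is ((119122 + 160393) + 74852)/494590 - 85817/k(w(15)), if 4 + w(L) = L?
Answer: 19948788468467/494590 ≈ 4.0334e+7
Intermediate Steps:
w(L) = -4 + L
((119122 + 160393) + 74852)/494590 - 85817/k(w(15)) = ((119122 + 160393) + 74852)/494590 - 85817/(1/(-481 + (-4 + 15))) = (279515 + 74852)*(1/494590) - 85817/(1/(-481 + 11)) = 354367*(1/494590) - 85817/(1/(-470)) = 354367/494590 - 85817/(-1/470) = 354367/494590 - 85817*(-470) = 354367/494590 + 40333990 = 19948788468467/494590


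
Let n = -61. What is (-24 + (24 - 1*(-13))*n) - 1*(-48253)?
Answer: 45972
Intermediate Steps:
(-24 + (24 - 1*(-13))*n) - 1*(-48253) = (-24 + (24 - 1*(-13))*(-61)) - 1*(-48253) = (-24 + (24 + 13)*(-61)) + 48253 = (-24 + 37*(-61)) + 48253 = (-24 - 2257) + 48253 = -2281 + 48253 = 45972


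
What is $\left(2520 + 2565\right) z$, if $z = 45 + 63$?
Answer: $549180$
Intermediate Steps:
$z = 108$
$\left(2520 + 2565\right) z = \left(2520 + 2565\right) 108 = 5085 \cdot 108 = 549180$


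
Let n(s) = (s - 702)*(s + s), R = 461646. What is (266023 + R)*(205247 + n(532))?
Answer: 17731110523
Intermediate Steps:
n(s) = 2*s*(-702 + s) (n(s) = (-702 + s)*(2*s) = 2*s*(-702 + s))
(266023 + R)*(205247 + n(532)) = (266023 + 461646)*(205247 + 2*532*(-702 + 532)) = 727669*(205247 + 2*532*(-170)) = 727669*(205247 - 180880) = 727669*24367 = 17731110523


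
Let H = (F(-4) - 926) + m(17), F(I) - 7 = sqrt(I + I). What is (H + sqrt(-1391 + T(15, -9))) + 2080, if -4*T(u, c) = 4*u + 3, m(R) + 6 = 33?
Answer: 1188 + I*sqrt(5627)/2 + 2*I*sqrt(2) ≈ 1188.0 + 40.335*I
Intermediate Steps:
m(R) = 27 (m(R) = -6 + 33 = 27)
T(u, c) = -3/4 - u (T(u, c) = -(4*u + 3)/4 = -(3 + 4*u)/4 = -3/4 - u)
F(I) = 7 + sqrt(2)*sqrt(I) (F(I) = 7 + sqrt(I + I) = 7 + sqrt(2*I) = 7 + sqrt(2)*sqrt(I))
H = -892 + 2*I*sqrt(2) (H = ((7 + sqrt(2)*sqrt(-4)) - 926) + 27 = ((7 + sqrt(2)*(2*I)) - 926) + 27 = ((7 + 2*I*sqrt(2)) - 926) + 27 = (-919 + 2*I*sqrt(2)) + 27 = -892 + 2*I*sqrt(2) ≈ -892.0 + 2.8284*I)
(H + sqrt(-1391 + T(15, -9))) + 2080 = ((-892 + 2*I*sqrt(2)) + sqrt(-1391 + (-3/4 - 1*15))) + 2080 = ((-892 + 2*I*sqrt(2)) + sqrt(-1391 + (-3/4 - 15))) + 2080 = ((-892 + 2*I*sqrt(2)) + sqrt(-1391 - 63/4)) + 2080 = ((-892 + 2*I*sqrt(2)) + sqrt(-5627/4)) + 2080 = ((-892 + 2*I*sqrt(2)) + I*sqrt(5627)/2) + 2080 = (-892 + I*sqrt(5627)/2 + 2*I*sqrt(2)) + 2080 = 1188 + I*sqrt(5627)/2 + 2*I*sqrt(2)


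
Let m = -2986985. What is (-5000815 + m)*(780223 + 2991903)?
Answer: -30130988062800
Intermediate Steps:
(-5000815 + m)*(780223 + 2991903) = (-5000815 - 2986985)*(780223 + 2991903) = -7987800*3772126 = -30130988062800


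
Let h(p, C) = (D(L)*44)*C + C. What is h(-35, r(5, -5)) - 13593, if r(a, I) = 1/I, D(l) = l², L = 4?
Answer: -13734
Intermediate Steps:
h(p, C) = 705*C (h(p, C) = (4²*44)*C + C = (16*44)*C + C = 704*C + C = 705*C)
h(-35, r(5, -5)) - 13593 = 705/(-5) - 13593 = 705*(-⅕) - 13593 = -141 - 13593 = -13734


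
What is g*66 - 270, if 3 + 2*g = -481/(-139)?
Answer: -35418/139 ≈ -254.81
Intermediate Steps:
g = 32/139 (g = -3/2 + (-481/(-139))/2 = -3/2 + (-481*(-1/139))/2 = -3/2 + (½)*(481/139) = -3/2 + 481/278 = 32/139 ≈ 0.23022)
g*66 - 270 = (32/139)*66 - 270 = 2112/139 - 270 = -35418/139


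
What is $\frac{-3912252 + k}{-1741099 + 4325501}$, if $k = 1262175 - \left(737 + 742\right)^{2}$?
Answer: $- \frac{2418759}{1292201} \approx -1.8718$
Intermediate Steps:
$k = -925266$ ($k = 1262175 - 1479^{2} = 1262175 - 2187441 = -925266$)
$\frac{-3912252 + k}{-1741099 + 4325501} = \frac{-3912252 - 925266}{-1741099 + 4325501} = - \frac{4837518}{2584402} = \left(-4837518\right) \frac{1}{2584402} = - \frac{2418759}{1292201}$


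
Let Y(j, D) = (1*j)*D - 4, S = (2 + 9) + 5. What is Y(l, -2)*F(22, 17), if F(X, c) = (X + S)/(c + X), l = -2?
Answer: 0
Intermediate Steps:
S = 16 (S = 11 + 5 = 16)
Y(j, D) = -4 + D*j (Y(j, D) = j*D - 4 = D*j - 4 = -4 + D*j)
F(X, c) = (16 + X)/(X + c) (F(X, c) = (X + 16)/(c + X) = (16 + X)/(X + c))
Y(l, -2)*F(22, 17) = (-4 - 2*(-2))*((16 + 22)/(22 + 17)) = (-4 + 4)*(38/39) = 0*((1/39)*38) = 0*(38/39) = 0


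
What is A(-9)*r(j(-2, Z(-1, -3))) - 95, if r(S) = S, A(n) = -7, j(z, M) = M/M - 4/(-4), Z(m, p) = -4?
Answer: -109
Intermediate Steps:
j(z, M) = 2 (j(z, M) = 1 - 4*(-¼) = 1 + 1 = 2)
A(-9)*r(j(-2, Z(-1, -3))) - 95 = -7*2 - 95 = -14 - 95 = -109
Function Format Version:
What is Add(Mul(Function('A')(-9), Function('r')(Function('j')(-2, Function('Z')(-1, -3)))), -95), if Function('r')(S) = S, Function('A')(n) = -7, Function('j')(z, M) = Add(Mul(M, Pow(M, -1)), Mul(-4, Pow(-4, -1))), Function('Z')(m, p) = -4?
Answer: -109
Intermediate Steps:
Function('j')(z, M) = 2 (Function('j')(z, M) = Add(1, Mul(-4, Rational(-1, 4))) = Add(1, 1) = 2)
Add(Mul(Function('A')(-9), Function('r')(Function('j')(-2, Function('Z')(-1, -3)))), -95) = Add(Mul(-7, 2), -95) = Add(-14, -95) = -109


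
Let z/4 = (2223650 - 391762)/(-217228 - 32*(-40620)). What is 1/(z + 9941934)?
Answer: 270653/2690816094790 ≈ 1.0058e-7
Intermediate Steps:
z = 1831888/270653 (z = 4*((2223650 - 391762)/(-217228 - 32*(-40620))) = 4*(1831888/(-217228 + 1299840)) = 4*(1831888/1082612) = 4*(1831888*(1/1082612)) = 4*(457972/270653) = 1831888/270653 ≈ 6.7684)
1/(z + 9941934) = 1/(1831888/270653 + 9941934) = 1/(2690816094790/270653) = 270653/2690816094790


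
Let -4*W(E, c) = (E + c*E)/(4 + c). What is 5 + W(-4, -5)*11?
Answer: 49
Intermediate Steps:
W(E, c) = -(E + E*c)/(4*(4 + c)) (W(E, c) = -(E + c*E)/(4*(4 + c)) = -(E + E*c)/(4*(4 + c)))
5 + W(-4, -5)*11 = 5 - 1*(-4)*(1 - 5)/(16 + 4*(-5))*11 = 5 - 1*(-4)*(-4)/(16 - 20)*11 = 5 - 1*(-4)*(-4)/(-4)*11 = 5 - 1*(-4)*(-¼)*(-4)*11 = 5 + 4*11 = 5 + 44 = 49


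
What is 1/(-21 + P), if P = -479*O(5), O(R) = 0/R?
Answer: -1/21 ≈ -0.047619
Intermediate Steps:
O(R) = 0
P = 0 (P = -479*0 = 0)
1/(-21 + P) = 1/(-21 + 0) = 1/(-21) = -1/21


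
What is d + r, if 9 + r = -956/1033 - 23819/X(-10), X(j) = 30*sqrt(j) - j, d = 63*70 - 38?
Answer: 4075875903/940030 + 71457*I*sqrt(10)/910 ≈ 4335.9 + 248.32*I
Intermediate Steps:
d = 4372 (d = 4410 - 38 = 4372)
X(j) = -j + 30*sqrt(j)
r = -10253/1033 - 23819/(10 + 30*I*sqrt(10)) (r = -9 + (-956/1033 - 23819/(-1*(-10) + 30*sqrt(-10))) = -9 + (-956*1/1033 - 23819/(10 + 30*(I*sqrt(10)))) = -9 + (-956/1033 - 23819/(10 + 30*I*sqrt(10))) = -10253/1033 - 23819/(10 + 30*I*sqrt(10)) ≈ -36.1 + 248.32*I)
d + r = 4372 + (-307590*sqrt(10) + 24707557*I)/(10330*(-I + 3*sqrt(10)))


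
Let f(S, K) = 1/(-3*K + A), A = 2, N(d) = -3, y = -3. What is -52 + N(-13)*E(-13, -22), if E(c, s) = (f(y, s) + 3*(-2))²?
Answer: -737395/4624 ≈ -159.47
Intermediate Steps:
f(S, K) = 1/(2 - 3*K) (f(S, K) = 1/(-3*K + 2) = 1/(2 - 3*K))
E(c, s) = (-6 - 1/(-2 + 3*s))² (E(c, s) = (-1/(-2 + 3*s) + 3*(-2))² = (-1/(-2 + 3*s) - 6)² = (-6 - 1/(-2 + 3*s))²)
-52 + N(-13)*E(-13, -22) = -52 - 3*(-11 + 18*(-22))²/(-2 + 3*(-22))² = -52 - 3*(-11 - 396)²/(-2 - 66)² = -52 - 3*(-407)²/(-68)² = -52 - 496947/4624 = -737395/4624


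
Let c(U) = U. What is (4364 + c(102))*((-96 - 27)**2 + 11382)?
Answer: 118398126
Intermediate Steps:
(4364 + c(102))*((-96 - 27)**2 + 11382) = (4364 + 102)*((-96 - 27)**2 + 11382) = 4466*((-123)**2 + 11382) = 4466*(15129 + 11382) = 4466*26511 = 118398126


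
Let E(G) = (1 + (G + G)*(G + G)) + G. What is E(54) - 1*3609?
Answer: 8110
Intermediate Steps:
E(G) = 1 + G + 4*G² (E(G) = (1 + (2*G)*(2*G)) + G = (1 + 4*G²) + G = 1 + G + 4*G²)
E(54) - 1*3609 = (1 + 54 + 4*54²) - 1*3609 = (1 + 54 + 4*2916) - 3609 = (1 + 54 + 11664) - 3609 = 11719 - 3609 = 8110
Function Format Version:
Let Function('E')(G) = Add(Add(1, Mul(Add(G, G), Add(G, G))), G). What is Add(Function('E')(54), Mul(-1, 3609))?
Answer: 8110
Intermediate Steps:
Function('E')(G) = Add(1, G, Mul(4, Pow(G, 2))) (Function('E')(G) = Add(Add(1, Mul(Mul(2, G), Mul(2, G))), G) = Add(Add(1, Mul(4, Pow(G, 2))), G) = Add(1, G, Mul(4, Pow(G, 2))))
Add(Function('E')(54), Mul(-1, 3609)) = Add(Add(1, 54, Mul(4, Pow(54, 2))), Mul(-1, 3609)) = Add(Add(1, 54, Mul(4, 2916)), -3609) = Add(Add(1, 54, 11664), -3609) = Add(11719, -3609) = 8110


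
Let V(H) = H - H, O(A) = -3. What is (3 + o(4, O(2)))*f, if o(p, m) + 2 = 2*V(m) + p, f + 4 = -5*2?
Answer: -70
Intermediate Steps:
V(H) = 0
f = -14 (f = -4 - 5*2 = -4 - 10 = -14)
o(p, m) = -2 + p (o(p, m) = -2 + (2*0 + p) = -2 + (0 + p) = -2 + p)
(3 + o(4, O(2)))*f = (3 + (-2 + 4))*(-14) = (3 + 2)*(-14) = 5*(-14) = -70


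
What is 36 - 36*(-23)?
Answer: 864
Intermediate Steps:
36 - 36*(-23) = 36 + 828 = 864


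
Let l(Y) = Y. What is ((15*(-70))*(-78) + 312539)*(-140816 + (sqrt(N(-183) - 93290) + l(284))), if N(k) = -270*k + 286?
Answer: -55431301548 + 394439*I*sqrt(43594) ≈ -5.5431e+10 + 8.2356e+7*I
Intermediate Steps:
N(k) = 286 - 270*k
((15*(-70))*(-78) + 312539)*(-140816 + (sqrt(N(-183) - 93290) + l(284))) = ((15*(-70))*(-78) + 312539)*(-140816 + (sqrt((286 - 270*(-183)) - 93290) + 284)) = (-1050*(-78) + 312539)*(-140816 + (sqrt((286 + 49410) - 93290) + 284)) = (81900 + 312539)*(-140816 + (sqrt(49696 - 93290) + 284)) = 394439*(-140816 + (sqrt(-43594) + 284)) = 394439*(-140816 + (I*sqrt(43594) + 284)) = 394439*(-140816 + (284 + I*sqrt(43594))) = 394439*(-140532 + I*sqrt(43594)) = -55431301548 + 394439*I*sqrt(43594)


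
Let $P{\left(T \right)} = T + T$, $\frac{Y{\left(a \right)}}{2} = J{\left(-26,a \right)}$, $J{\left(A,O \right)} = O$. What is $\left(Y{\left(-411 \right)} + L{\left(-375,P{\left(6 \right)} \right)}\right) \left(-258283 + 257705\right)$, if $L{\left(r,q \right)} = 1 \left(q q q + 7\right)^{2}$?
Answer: $-1739434934$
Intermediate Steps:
$Y{\left(a \right)} = 2 a$
$P{\left(T \right)} = 2 T$
$L{\left(r,q \right)} = \left(7 + q^{3}\right)^{2}$ ($L{\left(r,q \right)} = 1 \left(q^{2} q + 7\right)^{2} = 1 \left(q^{3} + 7\right)^{2} = 1 \left(7 + q^{3}\right)^{2} = \left(7 + q^{3}\right)^{2}$)
$\left(Y{\left(-411 \right)} + L{\left(-375,P{\left(6 \right)} \right)}\right) \left(-258283 + 257705\right) = \left(2 \left(-411\right) + \left(7 + \left(2 \cdot 6\right)^{3}\right)^{2}\right) \left(-258283 + 257705\right) = \left(-822 + \left(7 + 12^{3}\right)^{2}\right) \left(-578\right) = \left(-822 + \left(7 + 1728\right)^{2}\right) \left(-578\right) = \left(-822 + 1735^{2}\right) \left(-578\right) = \left(-822 + 3010225\right) \left(-578\right) = 3009403 \left(-578\right) = -1739434934$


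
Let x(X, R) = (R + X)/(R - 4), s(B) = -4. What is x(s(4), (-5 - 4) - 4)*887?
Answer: 887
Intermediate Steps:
x(X, R) = (R + X)/(-4 + R)
x(s(4), (-5 - 4) - 4)*887 = ((((-5 - 4) - 4) - 4)/(-4 + ((-5 - 4) - 4)))*887 = (((-9 - 4) - 4)/(-4 + (-9 - 4)))*887 = ((-13 - 4)/(-4 - 13))*887 = (-17/(-17))*887 = -1/17*(-17)*887 = 1*887 = 887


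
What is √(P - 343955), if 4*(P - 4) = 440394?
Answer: 7*I*√19090/2 ≈ 483.58*I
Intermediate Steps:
P = 220205/2 (P = 4 + (¼)*440394 = 4 + 220197/2 = 220205/2 ≈ 1.1010e+5)
√(P - 343955) = √(220205/2 - 343955) = √(-467705/2) = 7*I*√19090/2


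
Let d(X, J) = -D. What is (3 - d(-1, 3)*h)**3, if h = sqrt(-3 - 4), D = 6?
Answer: -2241 - 1350*I*sqrt(7) ≈ -2241.0 - 3571.8*I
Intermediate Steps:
h = I*sqrt(7) (h = sqrt(-7) = I*sqrt(7) ≈ 2.6458*I)
d(X, J) = -6 (d(X, J) = -1*6 = -6)
(3 - d(-1, 3)*h)**3 = (3 - (-6)*I*sqrt(7))**3 = (3 + 6*I*sqrt(7))**3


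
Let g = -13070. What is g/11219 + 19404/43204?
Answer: -12392243/17310917 ≈ -0.71586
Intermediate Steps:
g/11219 + 19404/43204 = -13070/11219 + 19404/43204 = -13070*1/11219 + 19404*(1/43204) = -13070/11219 + 693/1543 = -12392243/17310917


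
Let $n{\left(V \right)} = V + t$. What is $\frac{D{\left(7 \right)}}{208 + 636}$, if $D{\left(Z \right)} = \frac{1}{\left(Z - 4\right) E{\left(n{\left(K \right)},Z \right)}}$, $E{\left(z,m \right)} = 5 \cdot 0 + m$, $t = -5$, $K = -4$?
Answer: $\frac{1}{17724} \approx 5.6421 \cdot 10^{-5}$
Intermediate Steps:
$n{\left(V \right)} = -5 + V$ ($n{\left(V \right)} = V - 5 = -5 + V$)
$E{\left(z,m \right)} = m$ ($E{\left(z,m \right)} = 0 + m = m$)
$D{\left(Z \right)} = \frac{1}{Z \left(-4 + Z\right)}$ ($D{\left(Z \right)} = \frac{1}{\left(Z - 4\right) Z} = \frac{1}{\left(-4 + Z\right) Z} = \frac{1}{Z \left(-4 + Z\right)}$)
$\frac{D{\left(7 \right)}}{208 + 636} = \frac{\frac{1}{7} \frac{1}{-4 + 7}}{208 + 636} = \frac{\frac{1}{7} \cdot \frac{1}{3}}{844} = \frac{1}{844} \cdot \frac{1}{21} = \frac{1}{17724}$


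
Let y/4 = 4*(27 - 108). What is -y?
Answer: 1296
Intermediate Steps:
y = -1296 (y = 4*(4*(27 - 108)) = 4*(4*(-81)) = 4*(-324) = -1296)
-y = -1*(-1296) = 1296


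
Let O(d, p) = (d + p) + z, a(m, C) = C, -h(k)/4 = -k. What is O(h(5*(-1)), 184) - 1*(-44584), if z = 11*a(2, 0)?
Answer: 44748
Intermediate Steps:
h(k) = 4*k (h(k) = -(-4)*k = 4*k)
z = 0 (z = 11*0 = 0)
O(d, p) = d + p (O(d, p) = (d + p) + 0 = d + p)
O(h(5*(-1)), 184) - 1*(-44584) = (4*(5*(-1)) + 184) - 1*(-44584) = (4*(-5) + 184) + 44584 = (-20 + 184) + 44584 = 164 + 44584 = 44748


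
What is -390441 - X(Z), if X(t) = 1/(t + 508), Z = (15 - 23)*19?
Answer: -138996997/356 ≈ -3.9044e+5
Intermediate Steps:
Z = -152 (Z = -8*19 = -152)
X(t) = 1/(508 + t)
-390441 - X(Z) = -390441 - 1/(508 - 152) = -390441 - 1/356 = -138996997/356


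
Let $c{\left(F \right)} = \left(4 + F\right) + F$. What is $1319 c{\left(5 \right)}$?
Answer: $18466$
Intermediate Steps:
$c{\left(F \right)} = 4 + 2 F$
$1319 c{\left(5 \right)} = 1319 \left(4 + 2 \cdot 5\right) = 1319 \left(4 + 10\right) = 1319 \cdot 14 = 18466$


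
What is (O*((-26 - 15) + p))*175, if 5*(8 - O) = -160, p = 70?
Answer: 203000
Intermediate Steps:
O = 40 (O = 8 - ⅕*(-160) = 8 + 32 = 40)
(O*((-26 - 15) + p))*175 = (40*((-26 - 15) + 70))*175 = (40*(-41 + 70))*175 = (40*29)*175 = 1160*175 = 203000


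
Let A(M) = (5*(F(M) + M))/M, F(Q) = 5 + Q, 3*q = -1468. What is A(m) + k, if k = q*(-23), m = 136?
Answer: 4596059/408 ≈ 11265.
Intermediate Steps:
q = -1468/3 (q = (⅓)*(-1468) = -1468/3 ≈ -489.33)
k = 33764/3 (k = -1468/3*(-23) = 33764/3 ≈ 11255.)
A(M) = (25 + 10*M)/M (A(M) = (5*((5 + M) + M))/M = (5*(5 + 2*M))/M = (25 + 10*M)/M)
A(m) + k = (10 + 25/136) + 33764/3 = 1385/136 + 33764/3 = 4596059/408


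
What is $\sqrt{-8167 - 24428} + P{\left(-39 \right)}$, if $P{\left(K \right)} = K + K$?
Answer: $-78 + i \sqrt{32595} \approx -78.0 + 180.54 i$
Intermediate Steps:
$P{\left(K \right)} = 2 K$
$\sqrt{-8167 - 24428} + P{\left(-39 \right)} = \sqrt{-8167 - 24428} + 2 \left(-39\right) = \sqrt{-32595} - 78 = i \sqrt{32595} - 78 = -78 + i \sqrt{32595}$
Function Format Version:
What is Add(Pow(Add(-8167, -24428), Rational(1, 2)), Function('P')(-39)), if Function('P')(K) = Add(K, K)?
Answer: Add(-78, Mul(I, Pow(32595, Rational(1, 2)))) ≈ Add(-78.000, Mul(180.54, I))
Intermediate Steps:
Function('P')(K) = Mul(2, K)
Add(Pow(Add(-8167, -24428), Rational(1, 2)), Function('P')(-39)) = Add(Pow(Add(-8167, -24428), Rational(1, 2)), Mul(2, -39)) = Add(Pow(-32595, Rational(1, 2)), -78) = Add(Mul(I, Pow(32595, Rational(1, 2))), -78) = Add(-78, Mul(I, Pow(32595, Rational(1, 2))))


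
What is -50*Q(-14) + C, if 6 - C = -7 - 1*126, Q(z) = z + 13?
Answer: 189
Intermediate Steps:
Q(z) = 13 + z
C = 139 (C = 6 - (-7 - 1*126) = 6 - (-7 - 126) = 6 - 1*(-133) = 6 + 133 = 139)
-50*Q(-14) + C = -50*(13 - 14) + 139 = -50*(-1) + 139 = 50 + 139 = 189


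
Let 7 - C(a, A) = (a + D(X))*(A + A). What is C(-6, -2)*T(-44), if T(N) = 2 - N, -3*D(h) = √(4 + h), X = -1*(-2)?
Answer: -782 - 184*√6/3 ≈ -932.24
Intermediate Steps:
X = 2
D(h) = -√(4 + h)/3
C(a, A) = 7 - 2*A*(a - √6/3) (C(a, A) = 7 - (a - √(4 + 2)/3)*(A + A) = 7 - (a - √6/3)*2*A = 7 - 2*A*(a - √6/3))
C(-6, -2)*T(-44) = (7 - 2*(-2)*(-6) + (⅔)*(-2)*√6)*(2 - 1*(-44)) = (7 - 24 - 4*√6/3)*(2 + 44) = (-17 - 4*√6/3)*46 = -782 - 184*√6/3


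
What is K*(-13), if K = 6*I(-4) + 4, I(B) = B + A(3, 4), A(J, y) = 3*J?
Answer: -442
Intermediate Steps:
I(B) = 9 + B (I(B) = B + 3*3 = B + 9 = 9 + B)
K = 34 (K = 6*(9 - 4) + 4 = 6*5 + 4 = 30 + 4 = 34)
K*(-13) = 34*(-13) = -442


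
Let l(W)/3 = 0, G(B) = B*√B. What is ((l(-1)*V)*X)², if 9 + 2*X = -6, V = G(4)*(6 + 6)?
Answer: 0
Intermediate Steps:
G(B) = B^(3/2)
V = 96 (V = 4^(3/2)*(6 + 6) = 8*12 = 96)
X = -15/2 (X = -9/2 + (½)*(-6) = -9/2 - 3 = -15/2 ≈ -7.5000)
l(W) = 0 (l(W) = 3*0 = 0)
((l(-1)*V)*X)² = ((0*96)*(-15/2))² = (0*(-15/2))² = 0² = 0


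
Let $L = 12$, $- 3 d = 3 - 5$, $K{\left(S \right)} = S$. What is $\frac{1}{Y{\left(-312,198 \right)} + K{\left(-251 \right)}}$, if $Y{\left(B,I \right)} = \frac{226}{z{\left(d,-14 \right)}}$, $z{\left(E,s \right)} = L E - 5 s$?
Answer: $- \frac{39}{9676} \approx -0.0040306$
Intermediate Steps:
$d = \frac{2}{3}$ ($d = - \frac{3 - 5}{3} = \left(- \frac{1}{3}\right) \left(-2\right) = \frac{2}{3} \approx 0.66667$)
$z{\left(E,s \right)} = - 5 s + 12 E$ ($z{\left(E,s \right)} = 12 E - 5 s = - 5 s + 12 E$)
$Y{\left(B,I \right)} = \frac{113}{39}$ ($Y{\left(B,I \right)} = \frac{226}{\left(-5\right) \left(-14\right) + 12 \cdot \frac{2}{3}} = \frac{226}{70 + 8} = \frac{226}{78} = 226 \cdot \frac{1}{78} = \frac{113}{39}$)
$\frac{1}{Y{\left(-312,198 \right)} + K{\left(-251 \right)}} = \frac{1}{\frac{113}{39} - 251} = \frac{1}{- \frac{9676}{39}} = - \frac{39}{9676}$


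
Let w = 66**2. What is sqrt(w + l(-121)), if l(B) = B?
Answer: 11*sqrt(35) ≈ 65.077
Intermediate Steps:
w = 4356
sqrt(w + l(-121)) = sqrt(4356 - 121) = sqrt(4235) = 11*sqrt(35)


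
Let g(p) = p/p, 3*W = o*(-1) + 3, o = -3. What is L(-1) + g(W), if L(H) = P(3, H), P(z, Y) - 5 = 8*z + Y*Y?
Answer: 31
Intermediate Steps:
P(z, Y) = 5 + Y² + 8*z (P(z, Y) = 5 + (8*z + Y*Y) = 5 + (8*z + Y²) = 5 + (Y² + 8*z) = 5 + Y² + 8*z)
L(H) = 29 + H² (L(H) = 5 + H² + 8*3 = 5 + H² + 24 = 29 + H²)
W = 2 (W = (-3*(-1) + 3)/3 = (3 + 3)/3 = (⅓)*6 = 2)
g(p) = 1
L(-1) + g(W) = (29 + (-1)²) + 1 = (29 + 1) + 1 = 30 + 1 = 31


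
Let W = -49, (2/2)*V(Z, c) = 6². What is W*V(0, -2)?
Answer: -1764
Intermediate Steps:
V(Z, c) = 36 (V(Z, c) = 6² = 36)
W*V(0, -2) = -49*36 = -1764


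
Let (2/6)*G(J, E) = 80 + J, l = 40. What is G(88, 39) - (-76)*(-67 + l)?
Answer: -1548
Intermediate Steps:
G(J, E) = 240 + 3*J (G(J, E) = 3*(80 + J) = 240 + 3*J)
G(88, 39) - (-76)*(-67 + l) = (240 + 3*88) - (-76)*(-67 + 40) = (240 + 264) - (-76)*(-27) = 504 - 1*2052 = 504 - 2052 = -1548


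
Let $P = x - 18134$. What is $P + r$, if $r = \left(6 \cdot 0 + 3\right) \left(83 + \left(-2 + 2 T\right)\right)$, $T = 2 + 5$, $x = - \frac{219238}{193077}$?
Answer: $- \frac{3446450611}{193077} \approx -17850.0$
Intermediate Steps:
$x = - \frac{219238}{193077}$ ($x = \left(-219238\right) \frac{1}{193077} = - \frac{219238}{193077} \approx -1.1355$)
$T = 7$
$P = - \frac{3501477556}{193077}$ ($P = - \frac{219238}{193077} - 18134 = - \frac{3501477556}{193077} \approx -18135.0$)
$r = 285$ ($r = \left(6 \cdot 0 + 3\right) \left(83 + \left(-2 + 2 \cdot 7\right)\right) = \left(0 + 3\right) \left(83 + \left(-2 + 14\right)\right) = 3 \left(83 + 12\right) = 3 \cdot 95 = 285$)
$P + r = - \frac{3501477556}{193077} + 285 = - \frac{3446450611}{193077}$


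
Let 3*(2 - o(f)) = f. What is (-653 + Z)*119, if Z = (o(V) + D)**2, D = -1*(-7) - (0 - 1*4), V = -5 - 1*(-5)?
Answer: -57596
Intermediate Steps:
V = 0 (V = -5 + 5 = 0)
o(f) = 2 - f/3
D = 11 (D = 7 - (0 - 4) = 7 - 1*(-4) = 7 + 4 = 11)
Z = 169 (Z = ((2 - 1/3*0) + 11)**2 = ((2 + 0) + 11)**2 = (2 + 11)**2 = 13**2 = 169)
(-653 + Z)*119 = (-653 + 169)*119 = -484*119 = -57596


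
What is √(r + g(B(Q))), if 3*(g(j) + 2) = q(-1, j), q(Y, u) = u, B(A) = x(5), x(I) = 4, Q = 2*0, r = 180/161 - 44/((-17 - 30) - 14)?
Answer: 5*√40717866/29463 ≈ 1.0829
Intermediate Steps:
r = 18064/9821 (r = 180*(1/161) - 44/(-47 - 14) = 180/161 - 44/(-61) = 180/161 - 44*(-1/61) = 180/161 + 44/61 = 18064/9821 ≈ 1.8393)
Q = 0
B(A) = 4
g(j) = -2 + j/3
√(r + g(B(Q))) = √(18064/9821 + (-2 + (⅓)*4)) = √(18064/9821 + (-2 + 4/3)) = √(18064/9821 - ⅔) = √(34550/29463) = 5*√40717866/29463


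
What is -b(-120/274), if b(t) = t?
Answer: 60/137 ≈ 0.43796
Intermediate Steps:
-b(-120/274) = -(-120)/274 = -1*(-60/137) = 60/137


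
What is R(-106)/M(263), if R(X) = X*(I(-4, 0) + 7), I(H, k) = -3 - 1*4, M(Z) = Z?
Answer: 0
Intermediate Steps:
I(H, k) = -7 (I(H, k) = -3 - 4 = -7)
R(X) = 0 (R(X) = X*(-7 + 7) = X*0 = 0)
R(-106)/M(263) = 0/263 = 0*(1/263) = 0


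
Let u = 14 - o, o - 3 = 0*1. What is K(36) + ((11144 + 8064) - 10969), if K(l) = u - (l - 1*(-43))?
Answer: 8171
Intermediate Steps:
o = 3 (o = 3 + 0*1 = 3 + 0 = 3)
u = 11 (u = 14 - 1*3 = 14 - 3 = 11)
K(l) = -32 - l (K(l) = 11 - (l - 1*(-43)) = 11 - (l + 43) = 11 - (43 + l) = 11 + (-43 - l) = -32 - l)
K(36) + ((11144 + 8064) - 10969) = (-32 - 1*36) + ((11144 + 8064) - 10969) = (-32 - 36) + (19208 - 10969) = -68 + 8239 = 8171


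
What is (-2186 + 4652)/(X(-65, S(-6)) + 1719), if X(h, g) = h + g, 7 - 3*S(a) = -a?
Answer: 7398/4963 ≈ 1.4906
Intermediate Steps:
S(a) = 7/3 + a/3 (S(a) = 7/3 - (-1)*a/3 = 7/3 + a/3)
X(h, g) = g + h
(-2186 + 4652)/(X(-65, S(-6)) + 1719) = (-2186 + 4652)/(((7/3 + (⅓)*(-6)) - 65) + 1719) = 2466/(((7/3 - 2) - 65) + 1719) = 2466/((⅓ - 65) + 1719) = 2466/(-194/3 + 1719) = 2466/(4963/3) = 2466*(3/4963) = 7398/4963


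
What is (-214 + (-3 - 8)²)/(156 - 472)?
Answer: 93/316 ≈ 0.29430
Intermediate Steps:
(-214 + (-3 - 8)²)/(156 - 472) = (-214 + (-11)²)/(-316) = (-214 + 121)*(-1/316) = -93*(-1/316) = 93/316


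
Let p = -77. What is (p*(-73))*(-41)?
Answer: -230461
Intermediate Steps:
(p*(-73))*(-41) = -77*(-73)*(-41) = 5621*(-41) = -230461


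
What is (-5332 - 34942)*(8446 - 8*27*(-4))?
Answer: -374950940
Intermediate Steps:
(-5332 - 34942)*(8446 - 8*27*(-4)) = -40274*(8446 - 216*(-4)) = -40274*(8446 + 864) = -40274*9310 = -374950940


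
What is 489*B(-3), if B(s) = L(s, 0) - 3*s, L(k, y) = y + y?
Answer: 4401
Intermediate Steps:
L(k, y) = 2*y
B(s) = -3*s (B(s) = 2*0 - 3*s = 0 - 3*s = -3*s)
489*B(-3) = 489*(-3*(-3)) = 489*9 = 4401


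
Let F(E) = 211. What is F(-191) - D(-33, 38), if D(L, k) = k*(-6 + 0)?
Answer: 439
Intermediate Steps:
D(L, k) = -6*k (D(L, k) = k*(-6) = -6*k)
F(-191) - D(-33, 38) = 211 - (-6)*38 = 211 - 1*(-228) = 211 + 228 = 439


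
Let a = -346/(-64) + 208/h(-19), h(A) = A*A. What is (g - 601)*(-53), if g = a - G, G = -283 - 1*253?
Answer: 36133863/11552 ≈ 3127.9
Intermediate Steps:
h(A) = A**2
a = 69109/11552 (a = -346/(-64) + 208/((-19)**2) = -346*(-1/64) + 208/361 = 173/32 + 208*(1/361) = 173/32 + 208/361 = 69109/11552 ≈ 5.9824)
G = -536 (G = -283 - 253 = -536)
g = 6260981/11552 (g = 69109/11552 - 1*(-536) = 69109/11552 + 536 = 6260981/11552 ≈ 541.98)
(g - 601)*(-53) = (6260981/11552 - 601)*(-53) = -681771/11552*(-53) = 36133863/11552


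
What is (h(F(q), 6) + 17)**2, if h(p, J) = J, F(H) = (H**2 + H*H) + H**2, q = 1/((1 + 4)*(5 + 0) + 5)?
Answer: 529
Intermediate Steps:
q = 1/30 (q = 1/(5*5 + 5) = 1/(25 + 5) = 1/30 ≈ 0.033333)
F(H) = 3*H**2 (F(H) = (H**2 + H**2) + H**2 = 2*H**2 + H**2 = 3*H**2)
(h(F(q), 6) + 17)**2 = (6 + 17)**2 = 23**2 = 529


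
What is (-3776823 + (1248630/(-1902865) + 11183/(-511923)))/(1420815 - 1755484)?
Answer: 735816167722691374/65201577311673051 ≈ 11.285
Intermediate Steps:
(-3776823 + (1248630/(-1902865) + 11183/(-511923)))/(1420815 - 1755484) = (-3776823 + (1248630*(-1/1902865) + 11183*(-1/511923)))/(-334669) = (-3776823 + (-249726/380573 - 11183/511923))*(-1/334669) = (-3776823 - 132096430957/194824071879)*(-1/334669) = -735816167722691374/194824071879*(-1/334669) = 735816167722691374/65201577311673051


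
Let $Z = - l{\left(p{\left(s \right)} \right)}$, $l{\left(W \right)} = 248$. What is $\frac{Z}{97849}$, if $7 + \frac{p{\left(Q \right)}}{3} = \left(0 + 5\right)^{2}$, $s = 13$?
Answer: $- \frac{248}{97849} \approx -0.0025345$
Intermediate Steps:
$p{\left(Q \right)} = 54$ ($p{\left(Q \right)} = -21 + 3 \left(0 + 5\right)^{2} = -21 + 3 \cdot 5^{2} = -21 + 3 \cdot 25 = -21 + 75 = 54$)
$Z = -248$ ($Z = \left(-1\right) 248 = -248$)
$\frac{Z}{97849} = - \frac{248}{97849}$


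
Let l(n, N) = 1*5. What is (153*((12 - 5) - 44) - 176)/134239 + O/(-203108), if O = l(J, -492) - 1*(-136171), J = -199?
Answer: -4866417865/6816253703 ≈ -0.71394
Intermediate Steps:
l(n, N) = 5
O = 136176 (O = 5 - 1*(-136171) = 5 + 136171 = 136176)
(153*((12 - 5) - 44) - 176)/134239 + O/(-203108) = (153*((12 - 5) - 44) - 176)/134239 + 136176/(-203108) = (153*(7 - 44) - 176)*(1/134239) + 136176*(-1/203108) = (153*(-37) - 176)*(1/134239) - 34044/50777 = (-5661 - 176)*(1/134239) - 34044/50777 = -5837*1/134239 - 34044/50777 = -5837/134239 - 34044/50777 = -4866417865/6816253703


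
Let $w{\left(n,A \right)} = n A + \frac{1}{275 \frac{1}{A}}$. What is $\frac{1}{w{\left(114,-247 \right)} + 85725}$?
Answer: $\frac{275}{15830678} \approx 1.7371 \cdot 10^{-5}$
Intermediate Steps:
$w{\left(n,A \right)} = \frac{A}{275} + A n$ ($w{\left(n,A \right)} = A n + \frac{A}{275} = \frac{A}{275} + A n$)
$\frac{1}{w{\left(114,-247 \right)} + 85725} = \frac{1}{- 247 \left(\frac{1}{275} + 114\right) + 85725} = \frac{1}{\left(-247\right) \frac{31351}{275} + 85725} = \frac{1}{- \frac{7743697}{275} + 85725} = \frac{1}{\frac{15830678}{275}} = \frac{275}{15830678}$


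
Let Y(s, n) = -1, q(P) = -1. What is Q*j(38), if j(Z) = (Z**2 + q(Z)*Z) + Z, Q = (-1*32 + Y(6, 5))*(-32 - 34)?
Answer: 3145032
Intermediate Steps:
Q = 2178 (Q = (-1*32 - 1)*(-32 - 34) = (-32 - 1)*(-66) = -33*(-66) = 2178)
j(Z) = Z**2 (j(Z) = (Z**2 - Z) + Z = Z**2)
Q*j(38) = 2178*38**2 = 2178*1444 = 3145032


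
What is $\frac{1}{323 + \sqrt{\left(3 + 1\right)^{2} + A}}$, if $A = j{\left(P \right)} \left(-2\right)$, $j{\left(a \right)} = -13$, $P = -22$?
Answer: $\frac{323}{104287} - \frac{\sqrt{42}}{104287} \approx 0.0030351$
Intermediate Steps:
$A = 26$ ($A = \left(-13\right) \left(-2\right) = 26$)
$\frac{1}{323 + \sqrt{\left(3 + 1\right)^{2} + A}} = \frac{1}{323 + \sqrt{\left(3 + 1\right)^{2} + 26}} = \frac{1}{323 + \sqrt{4^{2} + 26}} = \frac{1}{323 + \sqrt{16 + 26}} = \frac{1}{323 + \sqrt{42}}$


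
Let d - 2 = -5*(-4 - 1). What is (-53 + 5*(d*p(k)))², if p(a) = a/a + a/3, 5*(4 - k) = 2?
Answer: 59536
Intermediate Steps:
k = 18/5 (k = 4 - ⅕*2 = 4 - ⅖ = 18/5 ≈ 3.6000)
d = 27 (d = 2 - 5*(-4 - 1) = 2 - 5*(-5) = 2 + 25 = 27)
p(a) = 1 + a/3 (p(a) = 1 + a*(⅓) = 1 + a/3)
(-53 + 5*(d*p(k)))² = (-53 + 5*(27*(1 + (⅓)*(18/5))))² = (-53 + 5*(27*(1 + 6/5)))² = (-53 + 5*(27*(11/5)))² = (-53 + 5*(297/5))² = (-53 + 297)² = 244² = 59536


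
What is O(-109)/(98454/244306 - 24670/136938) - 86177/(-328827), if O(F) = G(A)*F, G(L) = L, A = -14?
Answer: 2098489260416462165/306428325439008 ≈ 6848.2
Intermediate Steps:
O(F) = -14*F
O(-109)/(98454/244306 - 24670/136938) - 86177/(-328827) = (-14*(-109))/(98454/244306 - 24670/136938) - 86177/(-328827) = 1526/(98454*(1/244306) - 24670*1/136938) - 86177*(-1/328827) = 1526/(49227/122153 - 12335/68469) + 86177/328827 = 1526/(1863766208/8363693757) + 86177/328827 = 1526*(8363693757/1863766208) + 86177/328827 = 6381498336591/931883104 + 86177/328827 = 2098489260416462165/306428325439008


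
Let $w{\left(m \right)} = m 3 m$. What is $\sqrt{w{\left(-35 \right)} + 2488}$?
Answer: $\sqrt{6163} \approx 78.505$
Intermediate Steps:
$w{\left(m \right)} = 3 m^{2}$ ($w{\left(m \right)} = 3 m m = 3 m^{2}$)
$\sqrt{w{\left(-35 \right)} + 2488} = \sqrt{3 \left(-35\right)^{2} + 2488} = \sqrt{3 \cdot 1225 + 2488} = \sqrt{3675 + 2488} = \sqrt{6163}$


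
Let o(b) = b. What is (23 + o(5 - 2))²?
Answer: 676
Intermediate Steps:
(23 + o(5 - 2))² = (23 + (5 - 2))² = (23 + 3)² = 26² = 676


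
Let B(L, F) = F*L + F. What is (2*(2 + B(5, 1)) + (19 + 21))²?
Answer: 3136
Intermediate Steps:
B(L, F) = F + F*L
(2*(2 + B(5, 1)) + (19 + 21))² = (2*(2 + 1*(1 + 5)) + (19 + 21))² = (2*(2 + 1*6) + 40)² = (2*(2 + 6) + 40)² = (2*8 + 40)² = (16 + 40)² = 56² = 3136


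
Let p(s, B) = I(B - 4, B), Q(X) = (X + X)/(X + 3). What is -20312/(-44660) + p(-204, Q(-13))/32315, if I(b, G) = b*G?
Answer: 820274647/1803984875 ≈ 0.45470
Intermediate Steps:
Q(X) = 2*X/(3 + X) (Q(X) = (2*X)/(3 + X) = 2*X/(3 + X))
I(b, G) = G*b
p(s, B) = B*(-4 + B) (p(s, B) = B*(B - 4) = B*(-4 + B))
-20312/(-44660) + p(-204, Q(-13))/32315 = -20312/(-44660) + ((2*(-13)/(3 - 13))*(-4 + 2*(-13)/(3 - 13)))/32315 = -20312*(-1/44660) + ((2*(-13)/(-10))*(-4 + 2*(-13)/(-10)))*(1/32315) = 5078/11165 + ((2*(-13)*(-⅒))*(-4 + 2*(-13)*(-⅒)))*(1/32315) = 5078/11165 + (13*(-4 + 13/5)/5)*(1/32315) = 5078/11165 + ((13/5)*(-7/5))*(1/32315) = 5078/11165 - 91/25*1/32315 = 5078/11165 - 91/807875 = 820274647/1803984875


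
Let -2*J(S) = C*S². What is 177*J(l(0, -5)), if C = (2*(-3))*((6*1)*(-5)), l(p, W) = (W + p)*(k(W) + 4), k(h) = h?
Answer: -398250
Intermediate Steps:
l(p, W) = (4 + W)*(W + p) (l(p, W) = (W + p)*(W + 4) = (W + p)*(4 + W) = (4 + W)*(W + p))
C = 180 (C = -36*(-5) = -6*(-30) = 180)
J(S) = -90*S²
177*J(l(0, -5)) = 177*(-90*((-5)² + 4*(-5) + 4*0 - 5*0)²) = 177*(-90*(25 - 20 + 0 + 0)²) = 177*(-90*5²) = 177*(-90*25) = 177*(-2250) = -398250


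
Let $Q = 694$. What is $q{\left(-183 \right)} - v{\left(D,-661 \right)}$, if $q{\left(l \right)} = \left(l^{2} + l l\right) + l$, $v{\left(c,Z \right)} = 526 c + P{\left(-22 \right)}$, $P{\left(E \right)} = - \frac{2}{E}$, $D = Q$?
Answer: $- \frac{3280740}{11} \approx -2.9825 \cdot 10^{5}$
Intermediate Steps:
$D = 694$
$v{\left(c,Z \right)} = \frac{1}{11} + 526 c$ ($v{\left(c,Z \right)} = 526 c - \frac{2}{-22} = 526 c - - \frac{1}{11} = 526 c + \frac{1}{11} = \frac{1}{11} + 526 c$)
$q{\left(l \right)} = l + 2 l^{2}$ ($q{\left(l \right)} = \left(l^{2} + l^{2}\right) + l = 2 l^{2} + l = l + 2 l^{2}$)
$q{\left(-183 \right)} - v{\left(D,-661 \right)} = - 183 \left(1 + 2 \left(-183\right)\right) - \left(\frac{1}{11} + 526 \cdot 694\right) = - 183 \left(1 - 366\right) - \left(\frac{1}{11} + 365044\right) = \left(-183\right) \left(-365\right) - \frac{4015485}{11} = 66795 - \frac{4015485}{11} = - \frac{3280740}{11}$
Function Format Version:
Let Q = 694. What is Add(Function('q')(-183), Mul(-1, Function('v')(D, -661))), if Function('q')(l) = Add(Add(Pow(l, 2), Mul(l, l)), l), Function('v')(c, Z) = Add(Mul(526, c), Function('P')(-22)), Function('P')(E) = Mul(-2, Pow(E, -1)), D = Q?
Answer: Rational(-3280740, 11) ≈ -2.9825e+5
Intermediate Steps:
D = 694
Function('v')(c, Z) = Add(Rational(1, 11), Mul(526, c)) (Function('v')(c, Z) = Add(Mul(526, c), Mul(-2, Pow(-22, -1))) = Add(Mul(526, c), Mul(-2, Rational(-1, 22))) = Add(Mul(526, c), Rational(1, 11)) = Add(Rational(1, 11), Mul(526, c)))
Function('q')(l) = Add(l, Mul(2, Pow(l, 2))) (Function('q')(l) = Add(Add(Pow(l, 2), Pow(l, 2)), l) = Add(Mul(2, Pow(l, 2)), l) = Add(l, Mul(2, Pow(l, 2))))
Add(Function('q')(-183), Mul(-1, Function('v')(D, -661))) = Add(Mul(-183, Add(1, Mul(2, -183))), Mul(-1, Add(Rational(1, 11), Mul(526, 694)))) = Add(Mul(-183, Add(1, -366)), Mul(-1, Add(Rational(1, 11), 365044))) = Add(Mul(-183, -365), Mul(-1, Rational(4015485, 11))) = Add(66795, Rational(-4015485, 11)) = Rational(-3280740, 11)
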